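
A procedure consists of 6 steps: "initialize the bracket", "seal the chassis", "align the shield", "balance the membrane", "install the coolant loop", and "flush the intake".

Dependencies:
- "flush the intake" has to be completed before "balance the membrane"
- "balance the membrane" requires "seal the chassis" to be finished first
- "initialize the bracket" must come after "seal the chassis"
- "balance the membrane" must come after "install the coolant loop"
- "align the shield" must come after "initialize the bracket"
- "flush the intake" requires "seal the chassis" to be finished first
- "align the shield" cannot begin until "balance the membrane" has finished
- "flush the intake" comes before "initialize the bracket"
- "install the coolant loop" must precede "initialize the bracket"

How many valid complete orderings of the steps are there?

6

The steps with no prerequisites are "seal the chassis", "install the coolant loop"; any of them can be placed first.
Counting all ways to extend the partial order to a total order gives 6.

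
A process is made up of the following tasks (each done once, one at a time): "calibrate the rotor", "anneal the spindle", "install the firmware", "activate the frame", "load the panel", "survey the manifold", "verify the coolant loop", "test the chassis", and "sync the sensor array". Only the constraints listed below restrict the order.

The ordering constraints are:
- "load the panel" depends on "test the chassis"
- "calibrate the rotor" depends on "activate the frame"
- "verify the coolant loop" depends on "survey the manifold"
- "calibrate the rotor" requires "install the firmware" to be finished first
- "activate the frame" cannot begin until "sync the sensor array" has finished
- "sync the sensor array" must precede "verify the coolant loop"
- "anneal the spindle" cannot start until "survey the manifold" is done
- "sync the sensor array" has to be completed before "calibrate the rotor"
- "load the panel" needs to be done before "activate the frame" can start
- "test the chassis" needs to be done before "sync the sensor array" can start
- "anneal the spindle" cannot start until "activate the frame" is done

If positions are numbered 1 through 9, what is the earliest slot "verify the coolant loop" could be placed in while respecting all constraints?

4

The tasks that are forced before "verify the coolant loop", directly or transitively, are "survey the manifold", "test the chassis", "sync the sensor array". That's 3 tasks.
With 3 mandatory predecessors, the earliest "verify the coolant loop" can sit is position 3+1 = 4, and placing just those 3 first achieves it.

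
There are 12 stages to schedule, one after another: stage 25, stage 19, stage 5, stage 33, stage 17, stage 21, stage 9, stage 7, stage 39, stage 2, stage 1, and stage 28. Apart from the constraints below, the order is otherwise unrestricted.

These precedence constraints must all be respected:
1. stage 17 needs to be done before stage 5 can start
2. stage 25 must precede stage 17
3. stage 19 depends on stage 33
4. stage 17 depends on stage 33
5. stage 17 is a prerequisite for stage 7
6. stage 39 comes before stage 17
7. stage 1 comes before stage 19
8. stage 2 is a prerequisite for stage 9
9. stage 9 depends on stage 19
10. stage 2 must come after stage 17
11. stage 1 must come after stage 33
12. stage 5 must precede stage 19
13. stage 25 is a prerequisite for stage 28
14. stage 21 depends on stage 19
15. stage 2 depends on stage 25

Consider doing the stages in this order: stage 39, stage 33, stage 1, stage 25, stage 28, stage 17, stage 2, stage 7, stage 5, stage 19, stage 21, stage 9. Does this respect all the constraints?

Every stated constraint is respected: stage 33 sits at position 2, ahead of stage 19 at position 10, and each of the other listed pairs likewise has the predecessor earlier in the sequence.

Yes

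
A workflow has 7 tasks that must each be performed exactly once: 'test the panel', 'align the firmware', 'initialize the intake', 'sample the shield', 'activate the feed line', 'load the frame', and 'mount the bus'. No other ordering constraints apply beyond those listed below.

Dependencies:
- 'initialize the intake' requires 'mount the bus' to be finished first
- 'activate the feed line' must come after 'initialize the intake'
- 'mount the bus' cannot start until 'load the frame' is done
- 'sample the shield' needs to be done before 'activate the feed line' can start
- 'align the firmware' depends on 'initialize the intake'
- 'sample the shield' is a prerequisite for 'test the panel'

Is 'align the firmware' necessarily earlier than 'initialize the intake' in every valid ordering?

The constraints actually force 'initialize the intake' before 'align the firmware' (via 'initialize the intake' → 'align the firmware'), not the other way around.
So 'align the firmware' does not have to come before 'initialize the intake' — it cannot.

No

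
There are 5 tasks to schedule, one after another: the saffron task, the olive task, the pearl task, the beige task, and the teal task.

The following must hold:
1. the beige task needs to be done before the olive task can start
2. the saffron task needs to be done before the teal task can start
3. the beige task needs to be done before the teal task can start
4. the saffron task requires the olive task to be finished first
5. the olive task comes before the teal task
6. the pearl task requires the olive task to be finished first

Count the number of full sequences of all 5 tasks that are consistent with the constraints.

The beige task is the only task with nothing required before it, so every ordering starts there.
Enumerating by repeatedly choosing an available task (one whose prerequisites are all placed) gives 3 distinct complete orderings.

3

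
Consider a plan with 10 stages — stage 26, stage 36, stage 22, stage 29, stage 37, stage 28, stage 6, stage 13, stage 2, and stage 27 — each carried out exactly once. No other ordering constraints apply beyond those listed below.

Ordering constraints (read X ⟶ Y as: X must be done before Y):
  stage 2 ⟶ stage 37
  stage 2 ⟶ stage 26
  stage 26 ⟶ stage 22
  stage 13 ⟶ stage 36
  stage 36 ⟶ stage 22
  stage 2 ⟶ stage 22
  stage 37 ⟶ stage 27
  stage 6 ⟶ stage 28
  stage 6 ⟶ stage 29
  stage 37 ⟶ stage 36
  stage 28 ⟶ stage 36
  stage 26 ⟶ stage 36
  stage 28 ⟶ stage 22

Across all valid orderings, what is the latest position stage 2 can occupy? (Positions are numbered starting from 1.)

Following every chain forward from stage 2, the stages that must come later are stage 26, stage 36, stage 22, stage 37, stage 27 — 5 of them.
So at least 5 stages follow stage 2, putting stage 2 no later than position 5. That position is achievable by scheduling everything else first.

5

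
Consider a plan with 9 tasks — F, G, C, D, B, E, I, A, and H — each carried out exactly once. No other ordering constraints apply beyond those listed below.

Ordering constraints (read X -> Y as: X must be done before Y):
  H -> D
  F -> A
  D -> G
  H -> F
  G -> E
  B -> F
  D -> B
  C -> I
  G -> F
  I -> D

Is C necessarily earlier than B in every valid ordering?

Yes

Chaining the stated constraints: C → I → D → B.
That forces C before B in every valid schedule.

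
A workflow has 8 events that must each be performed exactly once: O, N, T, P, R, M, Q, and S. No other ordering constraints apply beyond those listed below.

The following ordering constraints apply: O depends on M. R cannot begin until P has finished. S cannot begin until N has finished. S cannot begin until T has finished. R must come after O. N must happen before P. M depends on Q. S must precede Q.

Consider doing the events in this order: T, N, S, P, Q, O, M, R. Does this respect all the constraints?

Here M comes after O.
But one of the constraints requires M before O, so this ordering violates it.

No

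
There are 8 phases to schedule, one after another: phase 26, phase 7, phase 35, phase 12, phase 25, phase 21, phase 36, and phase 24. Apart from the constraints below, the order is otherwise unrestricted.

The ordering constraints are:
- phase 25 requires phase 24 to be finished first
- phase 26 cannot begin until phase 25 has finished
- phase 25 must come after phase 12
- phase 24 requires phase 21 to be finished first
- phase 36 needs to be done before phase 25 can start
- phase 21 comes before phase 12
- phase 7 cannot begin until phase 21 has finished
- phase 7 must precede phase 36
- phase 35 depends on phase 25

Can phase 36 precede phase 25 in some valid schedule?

Every valid ordering already has phase 36 before phase 25 (the constraints require it), so in particular at least one does.

Yes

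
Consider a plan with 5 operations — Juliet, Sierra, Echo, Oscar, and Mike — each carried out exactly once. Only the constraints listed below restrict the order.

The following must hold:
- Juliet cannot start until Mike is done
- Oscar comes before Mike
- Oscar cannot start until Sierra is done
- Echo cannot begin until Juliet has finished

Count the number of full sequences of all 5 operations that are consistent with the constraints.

Sierra is the only operation with nothing required before it, so every ordering starts there.
Every operation is then forced in turn, so only 1 complete ordering is consistent with the constraints.

1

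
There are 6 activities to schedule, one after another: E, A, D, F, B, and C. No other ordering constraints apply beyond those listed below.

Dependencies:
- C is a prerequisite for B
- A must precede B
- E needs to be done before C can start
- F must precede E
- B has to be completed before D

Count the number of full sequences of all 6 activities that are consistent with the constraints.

The activities with no prerequisites are A, F; any of them can be placed first.
Enumerating by repeatedly choosing an available activity (one whose prerequisites are all placed) gives 4 distinct complete orderings.

4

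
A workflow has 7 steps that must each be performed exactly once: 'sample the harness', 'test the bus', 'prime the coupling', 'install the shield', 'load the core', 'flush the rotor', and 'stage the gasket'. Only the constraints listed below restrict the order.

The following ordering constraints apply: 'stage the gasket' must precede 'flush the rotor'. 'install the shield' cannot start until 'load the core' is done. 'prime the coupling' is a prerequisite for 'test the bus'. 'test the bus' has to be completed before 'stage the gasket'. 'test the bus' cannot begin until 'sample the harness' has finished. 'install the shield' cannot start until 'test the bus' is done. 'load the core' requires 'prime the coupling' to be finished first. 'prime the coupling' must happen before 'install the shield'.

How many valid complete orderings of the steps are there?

21

The steps with no prerequisites are 'sample the harness', 'prime the coupling'; any of them can be placed first.
Systematically extending each partial ordering one step at a time and counting, there are 21 complete orderings.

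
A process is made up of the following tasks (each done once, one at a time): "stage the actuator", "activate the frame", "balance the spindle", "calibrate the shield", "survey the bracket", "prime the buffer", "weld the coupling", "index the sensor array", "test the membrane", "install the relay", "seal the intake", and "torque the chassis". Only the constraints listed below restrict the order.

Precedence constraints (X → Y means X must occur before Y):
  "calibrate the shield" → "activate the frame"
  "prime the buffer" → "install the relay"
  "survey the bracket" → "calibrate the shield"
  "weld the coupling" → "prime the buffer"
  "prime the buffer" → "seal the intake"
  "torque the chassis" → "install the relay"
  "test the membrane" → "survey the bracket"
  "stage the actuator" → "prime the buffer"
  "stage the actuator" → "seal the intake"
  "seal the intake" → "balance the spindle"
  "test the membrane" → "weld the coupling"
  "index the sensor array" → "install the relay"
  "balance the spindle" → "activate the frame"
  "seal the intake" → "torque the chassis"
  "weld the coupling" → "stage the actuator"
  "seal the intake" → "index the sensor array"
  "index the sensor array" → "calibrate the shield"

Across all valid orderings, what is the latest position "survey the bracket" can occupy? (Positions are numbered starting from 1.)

Following every chain forward from "survey the bracket", the tasks that must come later are "activate the frame", "calibrate the shield" — 2 of them.
So at least 2 tasks follow "survey the bracket", putting "survey the bracket" no later than position 10. That position is achievable by scheduling everything else first.

10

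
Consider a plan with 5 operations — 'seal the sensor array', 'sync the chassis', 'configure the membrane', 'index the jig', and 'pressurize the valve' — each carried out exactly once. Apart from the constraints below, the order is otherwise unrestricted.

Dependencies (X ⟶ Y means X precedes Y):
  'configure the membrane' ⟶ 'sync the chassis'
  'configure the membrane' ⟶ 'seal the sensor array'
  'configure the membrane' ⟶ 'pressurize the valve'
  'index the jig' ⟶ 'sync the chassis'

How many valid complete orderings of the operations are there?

The operations with no prerequisites are 'configure the membrane', 'index the jig'; any of them can be placed first.
Systematically extending each partial ordering one operation at a time and counting, there are 18 complete orderings.

18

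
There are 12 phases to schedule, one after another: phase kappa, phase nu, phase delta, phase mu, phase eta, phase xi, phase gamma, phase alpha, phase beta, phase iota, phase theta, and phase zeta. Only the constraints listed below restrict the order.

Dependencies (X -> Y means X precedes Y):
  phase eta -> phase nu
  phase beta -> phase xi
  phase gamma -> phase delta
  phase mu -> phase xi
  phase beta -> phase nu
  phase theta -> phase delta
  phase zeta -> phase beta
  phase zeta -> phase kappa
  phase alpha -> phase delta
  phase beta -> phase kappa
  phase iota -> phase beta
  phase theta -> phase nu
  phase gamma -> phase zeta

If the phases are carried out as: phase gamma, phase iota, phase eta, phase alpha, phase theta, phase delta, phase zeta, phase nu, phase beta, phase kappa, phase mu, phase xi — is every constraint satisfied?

The sequence places phase nu ahead of phase beta.
That contradicts the constraint that phase beta must precede phase nu.

No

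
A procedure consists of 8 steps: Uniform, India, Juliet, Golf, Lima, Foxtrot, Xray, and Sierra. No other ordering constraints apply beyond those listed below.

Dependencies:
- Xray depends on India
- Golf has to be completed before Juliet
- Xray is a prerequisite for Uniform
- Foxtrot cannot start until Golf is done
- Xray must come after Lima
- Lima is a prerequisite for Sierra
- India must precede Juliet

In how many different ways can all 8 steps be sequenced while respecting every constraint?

3 steps have no prerequisites (India, Golf, Lima), so any of them could come first.
Enumerating by repeatedly choosing an available step (one whose prerequisites are all placed) gives 665 distinct complete orderings.

665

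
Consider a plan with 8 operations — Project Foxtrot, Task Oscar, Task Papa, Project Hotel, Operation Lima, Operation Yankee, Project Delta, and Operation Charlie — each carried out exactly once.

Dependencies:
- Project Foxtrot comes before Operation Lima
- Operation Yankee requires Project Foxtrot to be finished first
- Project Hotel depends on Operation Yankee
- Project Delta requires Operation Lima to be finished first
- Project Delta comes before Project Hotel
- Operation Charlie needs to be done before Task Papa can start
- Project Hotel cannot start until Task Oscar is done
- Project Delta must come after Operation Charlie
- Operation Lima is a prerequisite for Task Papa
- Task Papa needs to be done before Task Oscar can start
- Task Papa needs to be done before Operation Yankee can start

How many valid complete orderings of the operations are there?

24

The operations with no prerequisites are Project Foxtrot, Operation Charlie; any of them can be placed first.
Counting all ways to extend the partial order to a total order gives 24.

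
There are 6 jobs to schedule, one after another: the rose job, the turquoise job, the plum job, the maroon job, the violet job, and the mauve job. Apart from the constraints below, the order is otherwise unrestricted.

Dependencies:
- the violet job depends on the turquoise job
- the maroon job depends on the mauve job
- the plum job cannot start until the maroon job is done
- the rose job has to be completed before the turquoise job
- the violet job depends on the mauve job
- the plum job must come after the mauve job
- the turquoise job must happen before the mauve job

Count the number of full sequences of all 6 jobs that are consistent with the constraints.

Only the rose job has no prerequisites, so it must go first.
Counting all ways to extend the partial order to a total order gives 3.

3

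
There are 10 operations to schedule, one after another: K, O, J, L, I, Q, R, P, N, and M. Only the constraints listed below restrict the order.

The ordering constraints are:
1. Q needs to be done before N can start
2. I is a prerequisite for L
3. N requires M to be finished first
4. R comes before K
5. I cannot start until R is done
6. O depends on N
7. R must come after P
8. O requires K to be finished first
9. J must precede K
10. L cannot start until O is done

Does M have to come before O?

Chaining the stated constraints: M → N → O.
That forces M before O in every valid schedule.

Yes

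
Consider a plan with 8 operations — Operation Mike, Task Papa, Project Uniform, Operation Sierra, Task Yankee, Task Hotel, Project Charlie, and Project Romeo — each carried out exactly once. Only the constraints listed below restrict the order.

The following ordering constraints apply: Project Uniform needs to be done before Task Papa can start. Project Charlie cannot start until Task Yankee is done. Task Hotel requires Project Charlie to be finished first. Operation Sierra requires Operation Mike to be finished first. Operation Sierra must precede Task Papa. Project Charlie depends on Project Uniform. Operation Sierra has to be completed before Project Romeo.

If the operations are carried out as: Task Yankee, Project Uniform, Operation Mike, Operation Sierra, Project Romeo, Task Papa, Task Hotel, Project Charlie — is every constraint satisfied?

No

Here Project Charlie comes after Task Hotel.
But one of the constraints requires Project Charlie before Task Hotel, so this ordering violates it.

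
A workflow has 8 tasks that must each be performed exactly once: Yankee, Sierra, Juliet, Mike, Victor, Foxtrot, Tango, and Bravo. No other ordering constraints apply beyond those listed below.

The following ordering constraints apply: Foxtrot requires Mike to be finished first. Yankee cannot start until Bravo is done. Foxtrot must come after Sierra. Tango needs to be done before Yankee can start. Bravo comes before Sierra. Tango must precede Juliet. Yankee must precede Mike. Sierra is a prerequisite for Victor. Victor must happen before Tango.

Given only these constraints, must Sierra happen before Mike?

Yes

Following the dependencies: Sierra → Victor → Tango → Yankee → Mike.
That forces Sierra before Mike in every valid schedule.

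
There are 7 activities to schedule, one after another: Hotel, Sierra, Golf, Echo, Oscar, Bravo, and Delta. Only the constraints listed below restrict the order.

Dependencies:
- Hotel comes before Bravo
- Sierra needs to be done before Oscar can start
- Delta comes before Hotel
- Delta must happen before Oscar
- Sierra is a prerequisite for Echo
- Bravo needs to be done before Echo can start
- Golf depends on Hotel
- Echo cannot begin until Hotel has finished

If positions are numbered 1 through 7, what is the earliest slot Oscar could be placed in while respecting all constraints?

The activities that are forced before Oscar, directly or transitively, are Sierra, Delta. That's 2 activities.
With 2 mandatory predecessors, the earliest Oscar can sit is position 2+1 = 3, and placing just those 2 first achieves it.

3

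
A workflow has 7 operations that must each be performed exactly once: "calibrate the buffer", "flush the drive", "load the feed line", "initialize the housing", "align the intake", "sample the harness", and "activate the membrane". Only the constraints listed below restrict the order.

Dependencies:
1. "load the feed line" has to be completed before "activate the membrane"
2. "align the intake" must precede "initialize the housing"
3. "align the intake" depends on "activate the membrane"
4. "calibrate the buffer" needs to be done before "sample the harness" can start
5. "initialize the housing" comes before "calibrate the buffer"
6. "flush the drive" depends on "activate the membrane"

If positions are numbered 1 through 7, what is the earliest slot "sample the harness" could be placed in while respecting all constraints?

6

Working backwards through the constraints from "sample the harness", its full set of required predecessors is "calibrate the buffer", "load the feed line", "initialize the housing", "align the intake", "activate the membrane" — 5 of them.
With 5 mandatory predecessors, the earliest "sample the harness" can sit is position 5+1 = 6, and placing just those 5 first achieves it.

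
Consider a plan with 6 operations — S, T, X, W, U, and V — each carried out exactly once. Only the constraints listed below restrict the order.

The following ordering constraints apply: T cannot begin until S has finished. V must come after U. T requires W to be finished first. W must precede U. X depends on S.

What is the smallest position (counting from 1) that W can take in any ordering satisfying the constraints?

No constraint forces any other operation before W, so it can be placed first.

1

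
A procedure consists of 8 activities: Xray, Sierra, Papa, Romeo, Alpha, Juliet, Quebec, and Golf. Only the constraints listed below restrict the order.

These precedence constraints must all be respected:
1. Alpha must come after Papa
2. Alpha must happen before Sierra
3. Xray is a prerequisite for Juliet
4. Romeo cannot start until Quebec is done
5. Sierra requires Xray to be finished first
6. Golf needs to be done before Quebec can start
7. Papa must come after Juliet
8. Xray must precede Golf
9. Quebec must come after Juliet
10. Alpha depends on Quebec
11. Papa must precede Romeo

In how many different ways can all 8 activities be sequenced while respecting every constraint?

Xray is the only activity with nothing required before it, so every ordering starts there.
Systematically extending each partial ordering one activity at a time and counting, there are 15 complete orderings.

15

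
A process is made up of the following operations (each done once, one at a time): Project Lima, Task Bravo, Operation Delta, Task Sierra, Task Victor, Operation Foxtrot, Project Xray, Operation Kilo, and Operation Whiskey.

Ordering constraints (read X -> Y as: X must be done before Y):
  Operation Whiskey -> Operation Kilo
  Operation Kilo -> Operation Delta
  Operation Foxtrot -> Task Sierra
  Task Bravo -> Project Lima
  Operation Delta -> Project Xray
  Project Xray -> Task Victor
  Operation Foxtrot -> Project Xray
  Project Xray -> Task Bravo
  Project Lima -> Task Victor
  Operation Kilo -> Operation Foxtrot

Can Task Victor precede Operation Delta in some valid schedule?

No

Following Operation Delta → Project Xray → Task Victor, Operation Delta must precede Task Victor in every valid ordering.
So no valid ordering can have Task Victor before Operation Delta.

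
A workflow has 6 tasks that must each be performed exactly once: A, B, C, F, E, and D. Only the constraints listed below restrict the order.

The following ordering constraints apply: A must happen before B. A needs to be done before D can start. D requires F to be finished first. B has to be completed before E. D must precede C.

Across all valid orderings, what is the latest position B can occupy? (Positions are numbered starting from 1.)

5

The only task forced after B (directly or by a chain) is E.
With 1 mandatory successor out of 6 tasks total, the latest slot for B is 6−1 = 5, and it's reachable by doing all non-successors before B.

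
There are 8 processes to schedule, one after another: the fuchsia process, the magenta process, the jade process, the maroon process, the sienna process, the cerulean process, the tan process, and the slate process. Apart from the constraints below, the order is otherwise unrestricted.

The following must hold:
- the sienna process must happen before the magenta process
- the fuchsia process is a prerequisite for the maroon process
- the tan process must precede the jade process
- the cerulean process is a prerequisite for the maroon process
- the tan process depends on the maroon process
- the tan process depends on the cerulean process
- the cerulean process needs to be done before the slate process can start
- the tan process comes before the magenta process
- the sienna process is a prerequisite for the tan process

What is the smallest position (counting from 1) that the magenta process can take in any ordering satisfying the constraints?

Working backwards through the constraints from the magenta process, its full set of required predecessors is the fuchsia process, the maroon process, the sienna process, the cerulean process, the tan process — 5 of them.
With 5 mandatory predecessors, the earliest the magenta process can sit is position 5+1 = 6, and placing just those 5 first achieves it.

6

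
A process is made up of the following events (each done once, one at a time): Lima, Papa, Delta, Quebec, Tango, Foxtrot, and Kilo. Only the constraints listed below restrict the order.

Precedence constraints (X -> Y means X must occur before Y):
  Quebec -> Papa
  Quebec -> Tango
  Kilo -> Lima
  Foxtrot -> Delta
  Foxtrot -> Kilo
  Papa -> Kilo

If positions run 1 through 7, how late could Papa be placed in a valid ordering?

Every event that must follow Papa has to come after it. Tracing all chains starting from Papa, those events are: Lima, Kilo — 2 in total.
So at least 2 events follow Papa, putting Papa no later than position 5. That position is achievable by scheduling everything else first.

5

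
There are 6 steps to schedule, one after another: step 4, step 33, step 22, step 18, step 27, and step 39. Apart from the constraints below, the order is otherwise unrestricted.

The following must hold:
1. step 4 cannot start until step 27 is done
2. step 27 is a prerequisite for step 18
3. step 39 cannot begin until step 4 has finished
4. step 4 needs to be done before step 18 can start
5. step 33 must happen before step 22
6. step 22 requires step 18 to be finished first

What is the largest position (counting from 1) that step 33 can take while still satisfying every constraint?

5

The only step forced after step 33 (directly or by a chain) is step 22.
With 1 mandatory successor out of 6 steps total, the latest slot for step 33 is 6−1 = 5, and it's reachable by doing all non-successors before step 33.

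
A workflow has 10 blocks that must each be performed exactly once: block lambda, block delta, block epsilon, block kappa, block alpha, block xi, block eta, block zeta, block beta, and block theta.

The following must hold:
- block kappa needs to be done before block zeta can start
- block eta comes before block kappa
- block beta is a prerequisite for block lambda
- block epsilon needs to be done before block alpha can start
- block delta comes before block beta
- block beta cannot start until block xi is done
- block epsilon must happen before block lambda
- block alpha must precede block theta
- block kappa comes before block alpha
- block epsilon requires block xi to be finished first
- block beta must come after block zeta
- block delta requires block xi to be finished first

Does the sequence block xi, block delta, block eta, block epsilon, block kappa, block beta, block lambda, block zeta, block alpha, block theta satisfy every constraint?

No

In the proposed order, block beta appears before block zeta.
But one of the constraints requires block zeta before block beta, so this ordering violates it.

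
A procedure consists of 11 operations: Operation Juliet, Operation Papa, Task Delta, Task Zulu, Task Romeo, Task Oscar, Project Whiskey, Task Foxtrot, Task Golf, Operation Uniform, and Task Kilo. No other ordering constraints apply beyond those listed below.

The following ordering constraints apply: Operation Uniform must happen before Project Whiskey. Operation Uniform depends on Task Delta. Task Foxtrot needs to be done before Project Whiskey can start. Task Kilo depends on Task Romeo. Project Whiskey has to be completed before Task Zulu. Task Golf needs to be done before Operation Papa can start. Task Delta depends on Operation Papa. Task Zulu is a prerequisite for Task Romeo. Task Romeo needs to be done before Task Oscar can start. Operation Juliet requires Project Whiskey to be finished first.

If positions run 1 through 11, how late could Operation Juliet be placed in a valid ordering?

11

Operation Juliet has no required successors, so nothing stops it from going last (position 11).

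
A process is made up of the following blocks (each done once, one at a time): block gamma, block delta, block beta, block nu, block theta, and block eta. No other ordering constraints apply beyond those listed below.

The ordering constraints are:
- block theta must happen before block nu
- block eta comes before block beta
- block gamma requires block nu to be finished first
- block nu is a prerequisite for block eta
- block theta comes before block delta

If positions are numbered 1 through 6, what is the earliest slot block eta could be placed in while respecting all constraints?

3

Working backwards through the constraints from block eta, its full set of required predecessors is block nu, block theta — 2 of them.
With 2 mandatory predecessors, the earliest block eta can sit is position 2+1 = 3, and placing just those 2 first achieves it.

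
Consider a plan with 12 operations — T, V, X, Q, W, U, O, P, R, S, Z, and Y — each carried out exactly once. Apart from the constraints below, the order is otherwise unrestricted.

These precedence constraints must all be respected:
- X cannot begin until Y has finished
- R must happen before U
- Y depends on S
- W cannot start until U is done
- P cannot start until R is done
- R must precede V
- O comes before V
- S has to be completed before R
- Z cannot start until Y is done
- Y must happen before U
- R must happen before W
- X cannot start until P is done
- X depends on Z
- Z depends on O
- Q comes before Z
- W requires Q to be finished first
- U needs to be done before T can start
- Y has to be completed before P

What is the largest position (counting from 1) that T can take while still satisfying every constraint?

12

No constraint forces any operation after T, so it can be placed last, in position 12.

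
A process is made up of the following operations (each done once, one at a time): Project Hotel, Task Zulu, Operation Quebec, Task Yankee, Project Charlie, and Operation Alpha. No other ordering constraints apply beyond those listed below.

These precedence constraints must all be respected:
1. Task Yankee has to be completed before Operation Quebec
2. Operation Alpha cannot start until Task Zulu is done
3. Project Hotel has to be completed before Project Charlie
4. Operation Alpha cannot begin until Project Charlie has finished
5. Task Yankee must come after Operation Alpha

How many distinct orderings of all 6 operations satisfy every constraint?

The operations with no prerequisites are Project Hotel, Task Zulu; any of them can be placed first.
Enumerating by repeatedly choosing an available operation (one whose prerequisites are all placed) gives 3 distinct complete orderings.

3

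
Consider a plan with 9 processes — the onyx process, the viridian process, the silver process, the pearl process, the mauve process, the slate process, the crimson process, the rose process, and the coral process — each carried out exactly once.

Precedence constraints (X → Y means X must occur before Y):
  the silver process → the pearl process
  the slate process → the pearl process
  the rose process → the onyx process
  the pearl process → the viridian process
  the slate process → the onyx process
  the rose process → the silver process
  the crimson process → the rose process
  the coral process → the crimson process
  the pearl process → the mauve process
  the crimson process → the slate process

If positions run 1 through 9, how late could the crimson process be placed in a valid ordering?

The processes that are forced after the crimson process, directly or by a chain of constraints, are the onyx process, the viridian process, the silver process, the pearl process, the mauve process, the slate process, the rose process. That's 7 processes.
So at least 7 processes follow the crimson process, putting the crimson process no later than position 2. That position is achievable by scheduling everything else first.

2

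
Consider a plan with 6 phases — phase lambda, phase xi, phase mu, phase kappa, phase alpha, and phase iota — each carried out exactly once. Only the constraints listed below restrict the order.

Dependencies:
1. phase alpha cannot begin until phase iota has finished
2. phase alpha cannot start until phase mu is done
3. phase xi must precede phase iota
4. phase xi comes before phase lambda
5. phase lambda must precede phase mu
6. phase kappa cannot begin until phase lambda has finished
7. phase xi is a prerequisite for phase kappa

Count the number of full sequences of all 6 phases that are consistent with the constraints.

Only phase xi has no prerequisites, so it must go first.
Counting all ways to extend the partial order to a total order gives 11.

11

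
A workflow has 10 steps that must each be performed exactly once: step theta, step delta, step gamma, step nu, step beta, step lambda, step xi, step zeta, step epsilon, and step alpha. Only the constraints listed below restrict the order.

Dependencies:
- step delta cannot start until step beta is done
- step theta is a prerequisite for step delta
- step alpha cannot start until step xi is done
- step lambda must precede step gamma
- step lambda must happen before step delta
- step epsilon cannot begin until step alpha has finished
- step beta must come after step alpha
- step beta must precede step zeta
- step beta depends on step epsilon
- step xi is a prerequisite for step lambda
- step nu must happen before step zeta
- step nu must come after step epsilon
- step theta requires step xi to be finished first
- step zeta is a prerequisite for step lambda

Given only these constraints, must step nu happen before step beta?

No

Step nu and step beta are not related by any chain of constraints.
So step nu can come before step beta or after — it is not forced.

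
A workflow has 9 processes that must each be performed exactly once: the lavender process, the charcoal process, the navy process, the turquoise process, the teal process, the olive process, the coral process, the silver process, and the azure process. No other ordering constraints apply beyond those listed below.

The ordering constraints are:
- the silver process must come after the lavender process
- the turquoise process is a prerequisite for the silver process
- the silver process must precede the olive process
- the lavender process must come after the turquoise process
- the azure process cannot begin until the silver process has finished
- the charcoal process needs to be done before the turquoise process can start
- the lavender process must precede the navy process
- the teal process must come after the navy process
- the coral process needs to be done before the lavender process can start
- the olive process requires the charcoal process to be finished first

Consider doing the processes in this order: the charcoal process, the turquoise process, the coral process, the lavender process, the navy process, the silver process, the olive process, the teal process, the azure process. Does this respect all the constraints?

Yes

Going through the constraints one by one, each required predecessor appears earlier in the sequence than its dependent — e.g. the charcoal process (position 1) is before the olive process (position 7), as required.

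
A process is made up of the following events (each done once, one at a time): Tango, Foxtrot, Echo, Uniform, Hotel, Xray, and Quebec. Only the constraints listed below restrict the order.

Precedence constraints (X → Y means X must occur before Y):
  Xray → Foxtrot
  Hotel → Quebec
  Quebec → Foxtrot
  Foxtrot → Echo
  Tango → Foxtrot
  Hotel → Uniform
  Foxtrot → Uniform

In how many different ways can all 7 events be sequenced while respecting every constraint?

3 events have no prerequisites (Tango, Hotel, Xray), so any of them could come first.
Systematically extending each partial ordering one event at a time and counting, there are 24 complete orderings.

24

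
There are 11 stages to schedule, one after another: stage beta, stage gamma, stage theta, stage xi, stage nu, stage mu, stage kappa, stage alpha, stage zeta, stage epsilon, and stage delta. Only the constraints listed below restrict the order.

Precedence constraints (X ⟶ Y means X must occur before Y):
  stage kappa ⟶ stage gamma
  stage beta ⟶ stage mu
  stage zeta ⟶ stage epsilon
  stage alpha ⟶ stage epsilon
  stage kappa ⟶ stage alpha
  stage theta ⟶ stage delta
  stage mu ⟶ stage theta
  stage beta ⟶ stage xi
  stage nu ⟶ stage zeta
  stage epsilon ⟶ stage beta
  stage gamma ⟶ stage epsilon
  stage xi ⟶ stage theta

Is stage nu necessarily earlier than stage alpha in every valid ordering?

No

No chain of constraints connects stage nu to stage alpha in either direction.
So stage nu can come before stage alpha or after — it is not forced.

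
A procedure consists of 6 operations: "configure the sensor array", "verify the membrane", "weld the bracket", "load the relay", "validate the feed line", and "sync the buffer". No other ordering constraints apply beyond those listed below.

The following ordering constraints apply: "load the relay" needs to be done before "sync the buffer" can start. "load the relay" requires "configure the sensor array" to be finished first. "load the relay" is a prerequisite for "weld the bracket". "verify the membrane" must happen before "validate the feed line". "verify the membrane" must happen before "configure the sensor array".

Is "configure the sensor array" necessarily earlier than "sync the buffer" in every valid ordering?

Yes

Following the dependencies: "configure the sensor array" → "load the relay" → "sync the buffer".
So "configure the sensor array" must precede "sync the buffer" in any valid ordering.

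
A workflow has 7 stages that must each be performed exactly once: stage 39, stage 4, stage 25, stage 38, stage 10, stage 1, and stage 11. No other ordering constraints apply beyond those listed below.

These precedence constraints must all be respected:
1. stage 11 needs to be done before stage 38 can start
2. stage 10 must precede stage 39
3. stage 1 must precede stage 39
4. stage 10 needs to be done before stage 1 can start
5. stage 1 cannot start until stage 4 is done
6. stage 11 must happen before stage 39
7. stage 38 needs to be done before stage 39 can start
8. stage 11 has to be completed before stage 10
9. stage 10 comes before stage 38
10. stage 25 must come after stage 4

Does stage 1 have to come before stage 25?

No

Nothing in the constraints links stage 1 and stage 25; they are unordered relative to each other.
So stage 1 can come before stage 25 or after — it is not forced.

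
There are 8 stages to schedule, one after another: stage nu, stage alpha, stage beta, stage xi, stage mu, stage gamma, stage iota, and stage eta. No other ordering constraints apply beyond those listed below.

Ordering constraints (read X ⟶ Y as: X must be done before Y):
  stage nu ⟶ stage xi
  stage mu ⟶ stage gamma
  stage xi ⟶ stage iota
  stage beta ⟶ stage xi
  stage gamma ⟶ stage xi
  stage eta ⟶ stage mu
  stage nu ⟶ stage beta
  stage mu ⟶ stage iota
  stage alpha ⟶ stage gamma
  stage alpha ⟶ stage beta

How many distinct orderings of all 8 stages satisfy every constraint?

35

The stages with no prerequisites are stage nu, stage alpha, stage eta; any of them can be placed first.
Enumerating by repeatedly choosing an available stage (one whose prerequisites are all placed) gives 35 distinct complete orderings.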